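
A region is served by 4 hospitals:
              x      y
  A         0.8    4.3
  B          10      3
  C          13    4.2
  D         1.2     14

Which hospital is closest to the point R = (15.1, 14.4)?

Squared Euclidean distances:
|RA|² = (15.1−0.8)² + (14.4−4.3)² = 204.49 + 102.01 = 306.5
|RB|² = (15.1−10)² + (14.4−3)² = 26.01 + 129.96 = 155.97
|RC|² = (15.1−13)² + (14.4−4.2)² = 4.41 + 104.04 = 108.45
|RD|² = (15.1−1.2)² + (14.4−14)² = 193.21 + 0.16 = 193.37
Minimum is at C.

C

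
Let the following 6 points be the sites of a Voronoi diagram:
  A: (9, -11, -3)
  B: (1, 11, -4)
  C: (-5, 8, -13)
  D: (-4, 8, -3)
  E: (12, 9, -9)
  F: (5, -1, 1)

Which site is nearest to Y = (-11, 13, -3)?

D

Squared Euclidean distances:
|YA|² = (-11−9)² + (13−(-11))² + (-3−(-3))² = 400 + 576 + 0 = 976
|YB|² = (-11−1)² + (13−11)² + (-3−(-4))² = 144 + 4 + 1 = 149
|YC|² = (-11−(-5))² + (13−8)² + (-3−(-13))² = 36 + 25 + 100 = 161
|YD|² = (-11−(-4))² + (13−8)² + (-3−(-3))² = 49 + 25 + 0 = 74
|YE|² = (-11−12)² + (13−9)² + (-3−(-9))² = 529 + 16 + 36 = 581
|YF|² = (-11−5)² + (13−(-1))² + (-3−1)² = 256 + 196 + 16 = 468
Minimum is at D.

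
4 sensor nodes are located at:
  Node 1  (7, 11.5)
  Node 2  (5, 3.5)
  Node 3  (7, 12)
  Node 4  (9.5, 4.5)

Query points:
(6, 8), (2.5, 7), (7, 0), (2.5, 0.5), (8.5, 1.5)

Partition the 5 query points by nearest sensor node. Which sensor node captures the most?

(6, 8) — d² to each: Node 1:13.25, Node 2:21.25, Node 3:17, Node 4:24.5 → nearest is Node 1
(2.5, 7) — d² to each: Node 1:40.5, Node 2:18.5, Node 3:45.25, Node 4:55.25 → nearest is Node 2
(7, 0) — d² to each: Node 1:132.25, Node 2:16.25, Node 3:144, Node 4:26.5 → nearest is Node 2
(2.5, 0.5) — d² to each: Node 1:141.25, Node 2:15.25, Node 3:152.5, Node 4:65 → nearest is Node 2
(8.5, 1.5) — d² to each: Node 1:102.25, Node 2:16.25, Node 3:112.5, Node 4:10 → nearest is Node 4
Tally — Node 1:1, Node 2:3, Node 4:1. Node 2 captures the most (3).

Node 2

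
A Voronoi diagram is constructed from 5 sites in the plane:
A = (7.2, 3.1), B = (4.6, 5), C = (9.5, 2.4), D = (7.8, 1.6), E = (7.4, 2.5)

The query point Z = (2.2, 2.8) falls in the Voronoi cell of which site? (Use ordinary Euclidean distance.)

B

Since √ is increasing, it suffices to compare squared distances:
|ZA|² = (2.2−7.2)² + (2.8−3.1)² = 25 + 0.09 = 25.09
|ZB|² = (2.2−4.6)² + (2.8−5)² = 5.76 + 4.84 = 10.6
|ZC|² = (2.2−9.5)² + (2.8−2.4)² = 53.29 + 0.16 = 53.45
|ZD|² = (2.2−7.8)² + (2.8−1.6)² = 31.36 + 1.44 = 32.8
|ZE|² = (2.2−7.4)² + (2.8−2.5)² = 27.04 + 0.09 = 27.13
B is nearest.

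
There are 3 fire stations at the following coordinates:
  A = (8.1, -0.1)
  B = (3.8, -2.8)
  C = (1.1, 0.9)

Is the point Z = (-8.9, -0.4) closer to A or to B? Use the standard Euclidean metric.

B

Compare squared distances:
|ZA|² = (-8.9−8.1)² + (-0.4−(-0.1))² = 289 + 0.09 = 289.09
|ZB|² = (-8.9−3.8)² + (-0.4−(-2.8))² = 161.29 + 5.76 = 167.05
289.09 > 167.05, so B is closer.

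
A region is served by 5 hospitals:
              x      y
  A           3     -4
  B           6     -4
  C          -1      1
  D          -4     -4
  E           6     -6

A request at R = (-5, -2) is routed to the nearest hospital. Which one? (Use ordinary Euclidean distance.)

Since √ is increasing, it suffices to compare squared distances:
|RA|² = (-5−3)² + (-2−(-4))² = 64 + 4 = 68
|RB|² = (-5−6)² + (-2−(-4))² = 121 + 4 = 125
|RC|² = (-5−(-1))² + (-2−1)² = 16 + 9 = 25
|RD|² = (-5−(-4))² + (-2−(-4))² = 1 + 4 = 5
|RE|² = (-5−6)² + (-2−(-6))² = 121 + 16 = 137
D is nearest.

D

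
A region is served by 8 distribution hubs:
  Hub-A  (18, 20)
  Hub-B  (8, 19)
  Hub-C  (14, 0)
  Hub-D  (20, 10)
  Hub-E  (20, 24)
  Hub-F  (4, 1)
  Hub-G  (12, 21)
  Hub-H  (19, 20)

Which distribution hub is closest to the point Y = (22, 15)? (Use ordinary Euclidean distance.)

Hub-D

Since √ is increasing, it suffices to compare squared distances:
d²(Y, Hub-A) = (22−18)² + (15−20)² = 16 + 25 = 41
d²(Y, Hub-B) = (22−8)² + (15−19)² = 196 + 16 = 212
d²(Y, Hub-C) = (22−14)² + (15−0)² = 64 + 225 = 289
d²(Y, Hub-D) = (22−20)² + (15−10)² = 4 + 25 = 29
d²(Y, Hub-E) = (22−20)² + (15−24)² = 4 + 81 = 85
d²(Y, Hub-F) = (22−4)² + (15−1)² = 324 + 196 = 520
d²(Y, Hub-G) = (22−12)² + (15−21)² = 100 + 36 = 136
d²(Y, Hub-H) = (22−19)² + (15−20)² = 9 + 25 = 34
The smallest is to Hub-D, so Y lies in the Voronoi region of Hub-D.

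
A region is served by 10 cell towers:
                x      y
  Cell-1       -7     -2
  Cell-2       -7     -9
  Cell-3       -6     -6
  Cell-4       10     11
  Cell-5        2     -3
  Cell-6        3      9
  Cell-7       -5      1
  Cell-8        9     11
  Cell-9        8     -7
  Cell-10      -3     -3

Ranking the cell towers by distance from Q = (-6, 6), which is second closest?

Since √ is increasing, it suffices to compare squared distances:
d²(Q, Cell-1) = 1 + 64 = 65
d²(Q, Cell-2) = 1 + 225 = 226
d²(Q, Cell-3) = 0 + 144 = 144
d²(Q, Cell-4) = 256 + 25 = 281
d²(Q, Cell-5) = 64 + 81 = 145
d²(Q, Cell-6) = 81 + 9 = 90
d²(Q, Cell-7) = 1 + 25 = 26
d²(Q, Cell-8) = 225 + 25 = 250
d²(Q, Cell-9) = 196 + 169 = 365
d²(Q, Cell-10) = 9 + 81 = 90
Sorted ascending: Cell-7, Cell-1, Cell-6, … — the second-nearest is Cell-1.

Cell-1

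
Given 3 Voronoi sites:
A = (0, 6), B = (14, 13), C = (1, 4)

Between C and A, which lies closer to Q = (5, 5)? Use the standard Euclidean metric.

C

Compare squared distances:
|QC|² = (5−1)² + (5−4)² = 16 + 1 = 17
|QA|² = (5−0)² + (5−6)² = 25 + 1 = 26
17 < 26, so C is closer.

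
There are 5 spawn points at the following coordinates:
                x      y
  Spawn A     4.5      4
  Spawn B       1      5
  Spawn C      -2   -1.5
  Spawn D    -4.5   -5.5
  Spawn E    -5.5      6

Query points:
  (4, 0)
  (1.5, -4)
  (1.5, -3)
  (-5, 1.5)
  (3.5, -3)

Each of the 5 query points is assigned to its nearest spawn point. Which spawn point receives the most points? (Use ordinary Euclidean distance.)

(4, 0) — d² to each: Spawn A:16.25, Spawn B:34, Spawn C:38.25, Spawn D:102.5, Spawn E:126.25 → nearest is Spawn A
(1.5, -4) — d² to each: Spawn A:73, Spawn B:81.25, Spawn C:18.5, Spawn D:38.25, Spawn E:149 → nearest is Spawn C
(1.5, -3) — d² to each: Spawn A:58, Spawn B:64.25, Spawn C:14.5, Spawn D:42.25, Spawn E:130 → nearest is Spawn C
(-5, 1.5) — d² to each: Spawn A:96.5, Spawn B:48.25, Spawn C:18, Spawn D:49.25, Spawn E:20.5 → nearest is Spawn C
(3.5, -3) — d² to each: Spawn A:50, Spawn B:70.25, Spawn C:32.5, Spawn D:70.25, Spawn E:162 → nearest is Spawn C
Tally — Spawn A:1, Spawn C:4. Spawn C captures the most (4).

Spawn C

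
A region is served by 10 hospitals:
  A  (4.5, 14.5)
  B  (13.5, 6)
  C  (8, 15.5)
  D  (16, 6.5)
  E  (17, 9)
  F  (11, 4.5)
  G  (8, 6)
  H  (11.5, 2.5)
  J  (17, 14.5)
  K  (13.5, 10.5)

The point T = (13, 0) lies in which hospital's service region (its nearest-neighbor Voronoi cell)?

Since √ is increasing, it suffices to compare squared distances:
|TA|² = (13−4.5)² + (0−14.5)² = 72.25 + 210.25 = 282.5
|TB|² = (13−13.5)² + (0−6)² = 0.25 + 36 = 36.25
|TC|² = (13−8)² + (0−15.5)² = 25 + 240.25 = 265.25
|TD|² = (13−16)² + (0−6.5)² = 9 + 42.25 = 51.25
|TE|² = (13−17)² + (0−9)² = 16 + 81 = 97
|TF|² = (13−11)² + (0−4.5)² = 4 + 20.25 = 24.25
|TG|² = (13−8)² + (0−6)² = 25 + 36 = 61
|TH|² = (13−11.5)² + (0−2.5)² = 2.25 + 6.25 = 8.5
|TJ|² = (13−17)² + (0−14.5)² = 16 + 210.25 = 226.25
|TK|² = (13−13.5)² + (0−10.5)² = 0.25 + 110.25 = 110.5
H is nearest.

H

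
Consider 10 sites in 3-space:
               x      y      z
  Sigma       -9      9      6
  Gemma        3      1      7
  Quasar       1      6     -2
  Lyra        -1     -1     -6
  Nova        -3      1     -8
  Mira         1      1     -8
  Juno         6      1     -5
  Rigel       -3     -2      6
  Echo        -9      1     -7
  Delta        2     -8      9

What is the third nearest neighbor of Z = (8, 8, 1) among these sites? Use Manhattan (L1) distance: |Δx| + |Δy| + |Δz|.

Gemma

d(Z, Sigma) = |8−(-9)| + |8−9| + |1−6| = 17 + 1 + 5 = 23
d(Z, Gemma) = |8−3| + |8−1| + |1−7| = 5 + 7 + 6 = 18
d(Z, Quasar) = |8−1| + |8−6| + |1−(-2)| = 7 + 2 + 3 = 12
d(Z, Lyra) = |8−(-1)| + |8−(-1)| + |1−(-6)| = 9 + 9 + 7 = 25
d(Z, Nova) = |8−(-3)| + |8−1| + |1−(-8)| = 11 + 7 + 9 = 27
d(Z, Mira) = |8−1| + |8−1| + |1−(-8)| = 7 + 7 + 9 = 23
d(Z, Juno) = |8−6| + |8−1| + |1−(-5)| = 2 + 7 + 6 = 15
d(Z, Rigel) = |8−(-3)| + |8−(-2)| + |1−6| = 11 + 10 + 5 = 26
d(Z, Echo) = |8−(-9)| + |8−1| + |1−(-7)| = 17 + 7 + 8 = 32
d(Z, Delta) = |8−2| + |8−(-8)| + |1−9| = 6 + 16 + 8 = 30
Sorted ascending: Quasar, Juno, Gemma, Sigma, … — the third-nearest is Gemma.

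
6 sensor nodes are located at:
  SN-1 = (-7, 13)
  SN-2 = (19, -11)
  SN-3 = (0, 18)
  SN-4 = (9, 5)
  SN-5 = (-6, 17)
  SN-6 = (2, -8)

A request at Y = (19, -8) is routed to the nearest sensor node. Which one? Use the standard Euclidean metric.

SN-2

Compare squared distances (the ordering matches that of the actual distances):
d²(Y, SN-1) = (19−(-7))² + (-8−13)² = 676 + 441 = 1117
d²(Y, SN-2) = (19−19)² + (-8−(-11))² = 0 + 9 = 9
d²(Y, SN-3) = (19−0)² + (-8−18)² = 361 + 676 = 1037
d²(Y, SN-4) = (19−9)² + (-8−5)² = 100 + 169 = 269
d²(Y, SN-5) = (19−(-6))² + (-8−17)² = 625 + 625 = 1250
d²(Y, SN-6) = (19−2)² + (-8−(-8))² = 289 + 0 = 289
Minimum is at SN-2.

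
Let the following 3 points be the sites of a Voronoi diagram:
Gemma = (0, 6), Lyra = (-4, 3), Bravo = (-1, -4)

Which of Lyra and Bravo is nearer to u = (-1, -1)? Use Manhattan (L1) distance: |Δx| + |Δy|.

d(u, Lyra) = |-1−(-4)| + |-1−3| = 3 + 4 = 7
d(u, Bravo) = |-1−(-1)| + |-1−(-4)| = 0 + 3 = 3
7 > 3, so Bravo is closer.

Bravo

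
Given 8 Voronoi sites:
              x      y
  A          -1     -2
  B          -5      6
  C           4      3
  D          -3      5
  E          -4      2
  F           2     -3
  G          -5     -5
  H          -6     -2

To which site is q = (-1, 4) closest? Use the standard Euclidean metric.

Since √ is increasing, it suffices to compare squared distances:
|qA|² = 0 + 36 = 36
|qB|² = 16 + 4 = 20
|qC|² = 25 + 1 = 26
|qD|² = 4 + 1 = 5
|qE|² = 9 + 4 = 13
|qF|² = 9 + 49 = 58
|qG|² = 16 + 81 = 97
|qH|² = 25 + 36 = 61
D is nearest.

D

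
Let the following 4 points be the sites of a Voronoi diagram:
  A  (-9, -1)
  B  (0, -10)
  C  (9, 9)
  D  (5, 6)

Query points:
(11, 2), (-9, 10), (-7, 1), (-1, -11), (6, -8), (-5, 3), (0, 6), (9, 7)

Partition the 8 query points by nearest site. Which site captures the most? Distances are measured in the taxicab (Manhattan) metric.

A

(11, 2) — d to each: A:23, B:23, C:9, D:10 → nearest is C
(-9, 10) — d to each: A:11, B:29, C:19, D:18 → nearest is A
(-7, 1) — d to each: A:4, B:18, C:24, D:17 → nearest is A
(-1, -11) — d to each: A:18, B:2, C:30, D:23 → nearest is B
(6, -8) — d to each: A:22, B:8, C:20, D:15 → nearest is B
(-5, 3) — d to each: A:8, B:18, C:20, D:13 → nearest is A
(0, 6) — d to each: A:16, B:16, C:12, D:5 → nearest is D
(9, 7) — d to each: A:26, B:26, C:2, D:5 → nearest is C
Tally — A:3, B:2, C:2, D:1. A captures the most (3).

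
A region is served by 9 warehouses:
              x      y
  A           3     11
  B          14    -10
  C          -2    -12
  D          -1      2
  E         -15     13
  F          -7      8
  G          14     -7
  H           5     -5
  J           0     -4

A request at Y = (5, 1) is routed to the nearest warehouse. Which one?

Squared Euclidean distances:
|YA|² = (5−3)² + (1−11)² = 4 + 100 = 104
|YB|² = (5−14)² + (1−(-10))² = 81 + 121 = 202
|YC|² = (5−(-2))² + (1−(-12))² = 49 + 169 = 218
|YD|² = (5−(-1))² + (1−2)² = 36 + 1 = 37
|YE|² = (5−(-15))² + (1−13)² = 400 + 144 = 544
|YF|² = (5−(-7))² + (1−8)² = 144 + 49 = 193
|YG|² = (5−14)² + (1−(-7))² = 81 + 64 = 145
|YH|² = (5−5)² + (1−(-5))² = 0 + 36 = 36
|YJ|² = (5−0)² + (1−(-4))² = 25 + 25 = 50
H is nearest.

H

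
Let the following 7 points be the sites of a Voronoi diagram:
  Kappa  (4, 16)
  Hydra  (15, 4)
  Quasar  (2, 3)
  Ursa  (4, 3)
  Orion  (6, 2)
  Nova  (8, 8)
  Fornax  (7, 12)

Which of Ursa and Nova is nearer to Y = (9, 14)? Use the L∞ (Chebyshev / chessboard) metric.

d(Y, Ursa) = max(5, 11) = 11
d(Y, Nova) = max(1, 6) = 6
11 > 6, so Nova is closer.

Nova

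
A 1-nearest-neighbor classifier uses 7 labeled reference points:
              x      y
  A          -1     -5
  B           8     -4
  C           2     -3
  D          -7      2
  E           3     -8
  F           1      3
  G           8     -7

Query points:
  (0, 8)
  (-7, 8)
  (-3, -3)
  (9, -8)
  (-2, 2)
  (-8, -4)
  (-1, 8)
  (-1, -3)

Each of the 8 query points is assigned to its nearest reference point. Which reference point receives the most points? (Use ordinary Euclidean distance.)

(0, 8) — d² to each: A:170, B:208, C:125, D:85, E:265, F:26, G:289 → nearest is F
(-7, 8) — d² to each: A:205, B:369, C:202, D:36, E:356, F:89, G:450 → nearest is D
(-3, -3) — d² to each: A:8, B:122, C:25, D:41, E:61, F:52, G:137 → nearest is A
(9, -8) — d² to each: A:109, B:17, C:74, D:356, E:36, F:185, G:2 → nearest is G
(-2, 2) — d² to each: A:50, B:136, C:41, D:25, E:125, F:10, G:181 → nearest is F
(-8, -4) — d² to each: A:50, B:256, C:101, D:37, E:137, F:130, G:265 → nearest is D
(-1, 8) — d² to each: A:169, B:225, C:130, D:72, E:272, F:29, G:306 → nearest is F
(-1, -3) — d² to each: A:4, B:82, C:9, D:61, E:41, F:40, G:97 → nearest is A
Tally — A:2, D:2, F:3, G:1. F captures the most (3).

F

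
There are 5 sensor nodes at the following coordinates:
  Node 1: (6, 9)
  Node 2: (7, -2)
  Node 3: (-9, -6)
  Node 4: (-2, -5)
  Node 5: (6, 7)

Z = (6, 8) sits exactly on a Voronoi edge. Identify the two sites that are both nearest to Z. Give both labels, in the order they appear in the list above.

Squared distances from Z to each site:
d²(Z, Node 1) = (6−6)² + (8−9)² = 0 + 1 = 1
d²(Z, Node 2) = (6−7)² + (8−(-2))² = 1 + 100 = 101
d²(Z, Node 3) = (6−(-9))² + (8−(-6))² = 225 + 196 = 421
d²(Z, Node 4) = (6−(-2))² + (8−(-5))² = 64 + 169 = 233
d²(Z, Node 5) = (6−6)² + (8−7)² = 0 + 1 = 1
Z is equidistant from Node 1 and Node 5 (both at squared distance 1), and every other site is strictly farther — so Z lies on the Node 1–Node 5 Voronoi edge.

Node 1 and Node 5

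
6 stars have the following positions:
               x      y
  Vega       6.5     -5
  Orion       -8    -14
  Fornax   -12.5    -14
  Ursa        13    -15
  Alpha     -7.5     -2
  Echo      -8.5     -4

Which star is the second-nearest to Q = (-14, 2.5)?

Squared Euclidean distances:
d²(Q, Vega) = 420.25 + 56.25 = 476.5
d²(Q, Orion) = 36 + 272.25 = 308.25
d²(Q, Fornax) = 2.25 + 272.25 = 274.5
d²(Q, Ursa) = 729 + 306.25 = 1035.25
d²(Q, Alpha) = 42.25 + 20.25 = 62.5
d²(Q, Echo) = 30.25 + 42.25 = 72.5
Sorted ascending: Alpha, Echo, Fornax, … — the second-nearest is Echo.

Echo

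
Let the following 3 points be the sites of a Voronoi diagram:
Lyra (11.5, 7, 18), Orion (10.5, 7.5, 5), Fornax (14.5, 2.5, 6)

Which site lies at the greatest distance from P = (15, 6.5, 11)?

Since √ is increasing, it suffices to compare squared distances:
d²(P, Lyra) = (15−11.5)² + (6.5−7)² + (11−18)² = 12.25 + 0.25 + 49 = 61.5
d²(P, Orion) = (15−10.5)² + (6.5−7.5)² + (11−5)² = 20.25 + 1 + 36 = 57.25
d²(P, Fornax) = (15−14.5)² + (6.5−2.5)² + (11−6)² = 0.25 + 16 + 25 = 41.25
The largest is to Lyra.

Lyra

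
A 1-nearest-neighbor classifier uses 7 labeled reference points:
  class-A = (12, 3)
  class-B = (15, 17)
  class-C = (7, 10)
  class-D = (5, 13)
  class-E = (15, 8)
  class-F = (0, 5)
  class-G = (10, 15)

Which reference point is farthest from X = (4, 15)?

Compare squared distances (the ordering matches that of the actual distances):
d²(X, class-A) = (4−12)² + (15−3)² = 64 + 144 = 208
d²(X, class-B) = (4−15)² + (15−17)² = 121 + 4 = 125
d²(X, class-C) = (4−7)² + (15−10)² = 9 + 25 = 34
d²(X, class-D) = (4−5)² + (15−13)² = 1 + 4 = 5
d²(X, class-E) = (4−15)² + (15−8)² = 121 + 49 = 170
d²(X, class-F) = (4−0)² + (15−5)² = 16 + 100 = 116
d²(X, class-G) = (4−10)² + (15−15)² = 36 + 0 = 36
The largest is to class-A.

class-A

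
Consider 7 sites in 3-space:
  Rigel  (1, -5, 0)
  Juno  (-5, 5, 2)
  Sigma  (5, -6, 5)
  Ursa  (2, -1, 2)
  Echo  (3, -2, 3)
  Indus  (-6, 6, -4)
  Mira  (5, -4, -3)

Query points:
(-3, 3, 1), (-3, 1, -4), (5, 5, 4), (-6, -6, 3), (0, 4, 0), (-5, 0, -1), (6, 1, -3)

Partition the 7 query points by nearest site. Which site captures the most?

(-3, 3, 1) — d² to each: Rigel:81, Juno:9, Sigma:161, Ursa:42, Echo:65, Indus:43, Mira:129 → nearest is Juno
(-3, 1, -4) — d² to each: Rigel:68, Juno:56, Sigma:194, Ursa:65, Echo:94, Indus:34, Mira:90 → nearest is Indus
(5, 5, 4) — d² to each: Rigel:132, Juno:104, Sigma:122, Ursa:49, Echo:54, Indus:186, Mira:130 → nearest is Ursa
(-6, -6, 3) — d² to each: Rigel:59, Juno:123, Sigma:125, Ursa:90, Echo:97, Indus:193, Mira:161 → nearest is Rigel
(0, 4, 0) — d² to each: Rigel:82, Juno:30, Sigma:150, Ursa:33, Echo:54, Indus:56, Mira:98 → nearest is Juno
(-5, 0, -1) — d² to each: Rigel:62, Juno:34, Sigma:172, Ursa:59, Echo:84, Indus:46, Mira:120 → nearest is Juno
(6, 1, -3) — d² to each: Rigel:70, Juno:162, Sigma:114, Ursa:45, Echo:54, Indus:170, Mira:26 → nearest is Mira
Tally — Rigel:1, Juno:3, Ursa:1, Indus:1, Mira:1. Juno captures the most (3).

Juno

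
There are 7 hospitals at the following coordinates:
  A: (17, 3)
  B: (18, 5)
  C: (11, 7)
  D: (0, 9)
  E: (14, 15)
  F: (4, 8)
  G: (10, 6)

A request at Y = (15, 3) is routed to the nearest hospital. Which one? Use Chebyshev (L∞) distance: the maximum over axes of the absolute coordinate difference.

d(Y,A) = max(2, 0) = 2
d(Y,B) = max(3, 2) = 3
d(Y,C) = max(4, 4) = 4
d(Y,D) = max(15, 6) = 15
d(Y,E) = max(1, 12) = 12
d(Y,F) = max(11, 5) = 11
d(Y,G) = max(5, 3) = 5
A is nearest.

A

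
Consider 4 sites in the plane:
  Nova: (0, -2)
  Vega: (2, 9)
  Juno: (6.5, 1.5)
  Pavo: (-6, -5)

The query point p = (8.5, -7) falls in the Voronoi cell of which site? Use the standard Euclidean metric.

Since √ is increasing, it suffices to compare squared distances:
d²(p, Nova) = (8.5−0)² + (-7−(-2))² = 72.25 + 25 = 97.25
d²(p, Vega) = (8.5−2)² + (-7−9)² = 42.25 + 256 = 298.25
d²(p, Juno) = (8.5−6.5)² + (-7−1.5)² = 4 + 72.25 = 76.25
d²(p, Pavo) = (8.5−(-6))² + (-7−(-5))² = 210.25 + 4 = 214.25
Juno is nearest.

Juno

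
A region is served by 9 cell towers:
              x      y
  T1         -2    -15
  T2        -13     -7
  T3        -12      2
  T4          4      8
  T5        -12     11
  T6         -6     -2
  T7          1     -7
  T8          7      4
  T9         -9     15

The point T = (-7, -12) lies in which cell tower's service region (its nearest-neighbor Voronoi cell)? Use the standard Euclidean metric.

T1

Compare squared distances (the ordering matches that of the actual distances):
|TT1|² = (-7−(-2))² + (-12−(-15))² = 25 + 9 = 34
|TT2|² = (-7−(-13))² + (-12−(-7))² = 36 + 25 = 61
|TT3|² = (-7−(-12))² + (-12−2)² = 25 + 196 = 221
|TT4|² = (-7−4)² + (-12−8)² = 121 + 400 = 521
|TT5|² = (-7−(-12))² + (-12−11)² = 25 + 529 = 554
|TT6|² = (-7−(-6))² + (-12−(-2))² = 1 + 100 = 101
|TT7|² = (-7−1)² + (-12−(-7))² = 64 + 25 = 89
|TT8|² = (-7−7)² + (-12−4)² = 196 + 256 = 452
|TT9|² = (-7−(-9))² + (-12−15)² = 4 + 729 = 733
T1 is nearest.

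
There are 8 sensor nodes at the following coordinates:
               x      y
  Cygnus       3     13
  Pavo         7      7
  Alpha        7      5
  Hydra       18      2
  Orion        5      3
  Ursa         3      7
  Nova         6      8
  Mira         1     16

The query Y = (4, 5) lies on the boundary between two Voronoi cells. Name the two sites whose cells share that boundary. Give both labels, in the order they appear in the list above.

Orion and Ursa

Squared distances from Y to each site:
d²(Y, Cygnus) = (4−3)² + (5−13)² = 1 + 64 = 65
d²(Y, Pavo) = (4−7)² + (5−7)² = 9 + 4 = 13
d²(Y, Alpha) = (4−7)² + (5−5)² = 9 + 0 = 9
d²(Y, Hydra) = (4−18)² + (5−2)² = 196 + 9 = 205
d²(Y, Orion) = (4−5)² + (5−3)² = 1 + 4 = 5
d²(Y, Ursa) = (4−3)² + (5−7)² = 1 + 4 = 5
d²(Y, Nova) = (4−6)² + (5−8)² = 4 + 9 = 13
d²(Y, Mira) = (4−1)² + (5−16)² = 9 + 121 = 130
Y is equidistant from Orion and Ursa (both at squared distance 5), and every other site is strictly farther — so Y lies on the Orion–Ursa Voronoi edge.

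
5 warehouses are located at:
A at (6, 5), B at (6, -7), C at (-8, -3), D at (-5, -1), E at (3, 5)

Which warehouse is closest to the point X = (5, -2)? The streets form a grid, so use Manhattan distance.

B

d(X,A) = 1 + 7 = 8
d(X,B) = 1 + 5 = 6
d(X,C) = 13 + 1 = 14
d(X,D) = 10 + 1 = 11
d(X,E) = 2 + 7 = 9
The smallest is to B, so X lies in the Voronoi region of B.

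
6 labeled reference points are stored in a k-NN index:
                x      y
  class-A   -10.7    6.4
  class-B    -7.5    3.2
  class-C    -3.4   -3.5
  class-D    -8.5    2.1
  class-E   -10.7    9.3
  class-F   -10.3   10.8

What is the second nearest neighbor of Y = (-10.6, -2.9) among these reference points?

class-B

Since √ is increasing, it suffices to compare squared distances:
d²(Y, class-A) = 0.01 + 86.49 = 86.5
d²(Y, class-B) = 9.61 + 37.21 = 46.82
d²(Y, class-C) = 51.84 + 0.36 = 52.2
d²(Y, class-D) = 4.41 + 25 = 29.41
d²(Y, class-E) = 0.01 + 148.84 = 148.85
d²(Y, class-F) = 0.09 + 187.69 = 187.78
Sorted ascending: class-D, class-B, class-C, … — the second-nearest is class-B.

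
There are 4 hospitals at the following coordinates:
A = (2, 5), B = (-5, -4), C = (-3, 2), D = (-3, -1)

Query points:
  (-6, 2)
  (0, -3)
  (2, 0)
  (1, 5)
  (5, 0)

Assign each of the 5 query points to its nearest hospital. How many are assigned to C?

1

(-6, 2) — d² to each: A:73, B:37, C:9, D:18 → nearest is C
(0, -3) — d² to each: A:68, B:26, C:34, D:13 → nearest is D
(2, 0) — d² to each: A:25, B:65, C:29, D:26 → nearest is A
(1, 5) — d² to each: A:1, B:117, C:25, D:52 → nearest is A
(5, 0) — d² to each: A:34, B:116, C:68, D:65 → nearest is A
1 of the 5 points has C as nearest.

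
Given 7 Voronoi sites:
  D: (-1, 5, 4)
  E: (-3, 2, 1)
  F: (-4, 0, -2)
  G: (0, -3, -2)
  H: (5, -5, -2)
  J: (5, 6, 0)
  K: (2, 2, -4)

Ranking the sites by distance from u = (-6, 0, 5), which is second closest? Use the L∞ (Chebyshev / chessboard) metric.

d(u,D) = max(5, 5, 1) = 5
d(u,E) = max(3, 2, 4) = 4
d(u,F) = max(2, 0, 7) = 7
d(u,G) = max(6, 3, 7) = 7
d(u,H) = max(11, 5, 7) = 11
d(u,J) = max(11, 6, 5) = 11
d(u,K) = max(8, 2, 9) = 9
Sorted ascending: E, D, F, … — the second-nearest is D.

D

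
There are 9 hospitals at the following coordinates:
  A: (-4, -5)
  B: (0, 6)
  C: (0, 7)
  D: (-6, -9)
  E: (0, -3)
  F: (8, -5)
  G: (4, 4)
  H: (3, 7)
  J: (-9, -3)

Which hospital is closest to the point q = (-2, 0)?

E

Squared Euclidean distances:
|qA|² = (-2−(-4))² + (0−(-5))² = 4 + 25 = 29
|qB|² = (-2−0)² + (0−6)² = 4 + 36 = 40
|qC|² = (-2−0)² + (0−7)² = 4 + 49 = 53
|qD|² = (-2−(-6))² + (0−(-9))² = 16 + 81 = 97
|qE|² = (-2−0)² + (0−(-3))² = 4 + 9 = 13
|qF|² = (-2−8)² + (0−(-5))² = 100 + 25 = 125
|qG|² = (-2−4)² + (0−4)² = 36 + 16 = 52
|qH|² = (-2−3)² + (0−7)² = 25 + 49 = 74
|qJ|² = (-2−(-9))² + (0−(-3))² = 49 + 9 = 58
The smallest is to E, so q lies in the Voronoi region of E.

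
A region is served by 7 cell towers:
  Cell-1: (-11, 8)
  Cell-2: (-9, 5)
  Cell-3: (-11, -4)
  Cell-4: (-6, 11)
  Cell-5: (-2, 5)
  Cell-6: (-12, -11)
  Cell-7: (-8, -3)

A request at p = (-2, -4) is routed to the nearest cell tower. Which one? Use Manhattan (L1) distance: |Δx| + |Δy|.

Cell-7

d(p, Cell-1) = 9 + 12 = 21
d(p, Cell-2) = 7 + 9 = 16
d(p, Cell-3) = 9 + 0 = 9
d(p, Cell-4) = 4 + 15 = 19
d(p, Cell-5) = 0 + 9 = 9
d(p, Cell-6) = 10 + 7 = 17
d(p, Cell-7) = 6 + 1 = 7
Minimum is at Cell-7.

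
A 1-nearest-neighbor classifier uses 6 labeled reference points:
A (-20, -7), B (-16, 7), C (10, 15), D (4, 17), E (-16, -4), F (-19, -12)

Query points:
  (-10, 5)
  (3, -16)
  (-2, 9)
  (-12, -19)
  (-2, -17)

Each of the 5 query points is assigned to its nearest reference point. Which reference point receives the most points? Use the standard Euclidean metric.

(-10, 5) — d² to each: A:244, B:40, C:500, D:340, E:117, F:370 → nearest is B
(3, -16) — d² to each: A:610, B:890, C:1010, D:1090, E:505, F:500 → nearest is F
(-2, 9) — d² to each: A:580, B:200, C:180, D:100, E:365, F:730 → nearest is D
(-12, -19) — d² to each: A:208, B:692, C:1640, D:1552, E:241, F:98 → nearest is F
(-2, -17) — d² to each: A:424, B:772, C:1168, D:1192, E:365, F:314 → nearest is F
Tally — B:1, D:1, F:3. F captures the most (3).

F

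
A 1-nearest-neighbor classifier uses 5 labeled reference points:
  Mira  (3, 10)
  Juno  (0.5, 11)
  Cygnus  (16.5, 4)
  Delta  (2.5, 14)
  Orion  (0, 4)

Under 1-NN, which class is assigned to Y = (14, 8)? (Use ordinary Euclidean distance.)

Compare squared distances (the ordering matches that of the actual distances):
d²(Y, Mira) = 121 + 4 = 125
d²(Y, Juno) = 182.25 + 9 = 191.25
d²(Y, Cygnus) = 6.25 + 16 = 22.25
d²(Y, Delta) = 132.25 + 36 = 168.25
d²(Y, Orion) = 196 + 16 = 212
Minimum is at Cygnus.

Cygnus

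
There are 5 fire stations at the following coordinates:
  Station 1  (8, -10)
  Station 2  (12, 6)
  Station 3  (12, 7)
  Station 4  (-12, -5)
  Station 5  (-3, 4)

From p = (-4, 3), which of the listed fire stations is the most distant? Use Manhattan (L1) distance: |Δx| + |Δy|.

d(p, Station 1) = |-4−8| + |3−(-10)| = 12 + 13 = 25
d(p, Station 2) = |-4−12| + |3−6| = 16 + 3 = 19
d(p, Station 3) = |-4−12| + |3−7| = 16 + 4 = 20
d(p, Station 4) = |-4−(-12)| + |3−(-5)| = 8 + 8 = 16
d(p, Station 5) = |-4−(-3)| + |3−4| = 1 + 1 = 2
The largest is to Station 1.

Station 1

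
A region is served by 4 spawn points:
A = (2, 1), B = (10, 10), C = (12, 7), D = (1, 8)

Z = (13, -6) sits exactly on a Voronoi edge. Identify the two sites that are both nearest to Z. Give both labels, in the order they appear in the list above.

A and C

Squared distances from Z to each site:
|ZA|² = 121 + 49 = 170
|ZB|² = 9 + 256 = 265
|ZC|² = 1 + 169 = 170
|ZD|² = 144 + 196 = 340
Z is equidistant from A and C (both at squared distance 170), and every other site is strictly farther — so Z lies on the A–C Voronoi edge.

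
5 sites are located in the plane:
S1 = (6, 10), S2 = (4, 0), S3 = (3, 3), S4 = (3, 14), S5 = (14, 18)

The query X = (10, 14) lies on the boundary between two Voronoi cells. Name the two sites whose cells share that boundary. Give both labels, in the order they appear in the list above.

S1 and S5

Squared distances from X to each site:
|XS1|² = 16 + 16 = 32
|XS2|² = 36 + 196 = 232
|XS3|² = 49 + 121 = 170
|XS4|² = 49 + 0 = 49
|XS5|² = 16 + 16 = 32
X is equidistant from S1 and S5 (both at squared distance 32), and every other site is strictly farther — so X lies on the S1–S5 Voronoi edge.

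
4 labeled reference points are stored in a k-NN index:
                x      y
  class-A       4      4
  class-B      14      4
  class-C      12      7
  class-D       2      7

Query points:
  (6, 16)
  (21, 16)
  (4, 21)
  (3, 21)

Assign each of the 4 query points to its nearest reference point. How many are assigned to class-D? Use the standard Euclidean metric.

3

(6, 16) — d² to each: class-A:148, class-B:208, class-C:117, class-D:97 → nearest is class-D
(21, 16) — d² to each: class-A:433, class-B:193, class-C:162, class-D:442 → nearest is class-C
(4, 21) — d² to each: class-A:289, class-B:389, class-C:260, class-D:200 → nearest is class-D
(3, 21) — d² to each: class-A:290, class-B:410, class-C:277, class-D:197 → nearest is class-D
3 of the 4 points have class-D as nearest.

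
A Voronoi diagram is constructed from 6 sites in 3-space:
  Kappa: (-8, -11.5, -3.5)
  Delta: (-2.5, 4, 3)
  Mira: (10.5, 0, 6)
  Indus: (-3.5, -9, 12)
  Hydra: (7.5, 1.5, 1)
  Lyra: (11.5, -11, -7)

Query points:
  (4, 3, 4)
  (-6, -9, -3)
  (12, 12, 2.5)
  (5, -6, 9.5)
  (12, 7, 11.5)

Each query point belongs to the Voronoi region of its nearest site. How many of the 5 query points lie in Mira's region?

(4, 3, 4) — d² to each: Kappa:410.5, Delta:44.25, Mira:55.25, Indus:264.25, Hydra:23.5, Lyra:373.25 → nearest is Hydra
(-6, -9, -3) — d² to each: Kappa:10.5, Delta:217.25, Mira:434.25, Indus:231.25, Hydra:308.5, Lyra:326.25 → nearest is Kappa
(12, 12, 2.5) — d² to each: Kappa:988.25, Delta:274.5, Mira:158.5, Indus:771.5, Hydra:132.75, Lyra:619.5 → nearest is Hydra
(5, -6, 9.5) — d² to each: Kappa:368.25, Delta:198.5, Mira:78.5, Indus:87.5, Hydra:134.75, Lyra:339.5 → nearest is Mira
(12, 7, 11.5) — d² to each: Kappa:967.25, Delta:291.5, Mira:81.5, Indus:496.5, Hydra:160.75, Lyra:666.5 → nearest is Mira
2 of the 5 points have Mira as nearest.

2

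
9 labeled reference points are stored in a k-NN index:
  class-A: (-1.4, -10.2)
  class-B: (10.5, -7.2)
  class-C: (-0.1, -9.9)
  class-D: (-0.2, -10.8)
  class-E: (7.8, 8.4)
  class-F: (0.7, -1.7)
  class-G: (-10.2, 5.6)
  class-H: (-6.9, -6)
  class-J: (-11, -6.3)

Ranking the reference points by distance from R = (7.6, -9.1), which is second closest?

Since √ is increasing, it suffices to compare squared distances:
d²(R, class-A) = 81 + 1.21 = 82.21
d²(R, class-B) = 8.41 + 3.61 = 12.02
d²(R, class-C) = 59.29 + 0.64 = 59.93
d²(R, class-D) = 60.84 + 2.89 = 63.73
d²(R, class-E) = 0.04 + 306.25 = 306.29
d²(R, class-F) = 47.61 + 54.76 = 102.37
d²(R, class-G) = 316.84 + 216.09 = 532.93
d²(R, class-H) = 210.25 + 9.61 = 219.86
d²(R, class-J) = 345.96 + 7.84 = 353.8
Sorted ascending: class-B, class-C, class-D, … — the second-nearest is class-C.

class-C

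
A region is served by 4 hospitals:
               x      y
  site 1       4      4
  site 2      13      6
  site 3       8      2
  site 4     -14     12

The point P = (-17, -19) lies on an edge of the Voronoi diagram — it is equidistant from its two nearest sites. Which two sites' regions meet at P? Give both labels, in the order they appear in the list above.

site 1 and site 4

Squared distances from P to each site:
d²(P, site 1) = (-17−4)² + (-19−4)² = 441 + 529 = 970
d²(P, site 2) = (-17−13)² + (-19−6)² = 900 + 625 = 1525
d²(P, site 3) = (-17−8)² + (-19−2)² = 625 + 441 = 1066
d²(P, site 4) = (-17−(-14))² + (-19−12)² = 9 + 961 = 970
P is equidistant from site 1 and site 4 (both at squared distance 970), and every other site is strictly farther — so P lies on the site 1–site 4 Voronoi edge.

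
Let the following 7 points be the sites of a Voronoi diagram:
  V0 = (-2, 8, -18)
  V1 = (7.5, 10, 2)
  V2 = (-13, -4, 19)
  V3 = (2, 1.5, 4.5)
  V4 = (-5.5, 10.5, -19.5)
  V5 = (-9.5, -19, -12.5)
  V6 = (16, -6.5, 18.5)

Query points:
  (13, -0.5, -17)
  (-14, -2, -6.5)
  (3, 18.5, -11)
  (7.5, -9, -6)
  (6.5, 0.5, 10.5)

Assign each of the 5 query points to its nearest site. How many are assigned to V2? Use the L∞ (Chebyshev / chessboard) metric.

(13, -0.5, -17) — d to each: V0:15, V1:19, V2:36, V3:21.5, V4:18.5, V5:22.5, V6:35.5 → nearest is V0
(-14, -2, -6.5) — d to each: V0:12, V1:21.5, V2:25.5, V3:16, V4:13, V5:17, V6:30 → nearest is V0
(3, 18.5, -11) — d to each: V0:10.5, V1:13, V2:30, V3:17, V4:8.5, V5:37.5, V6:29.5 → nearest is V4
(7.5, -9, -6) — d to each: V0:17, V1:19, V2:25, V3:10.5, V4:19.5, V5:17, V6:24.5 → nearest is V3
(6.5, 0.5, 10.5) — d to each: V0:28.5, V1:9.5, V2:19.5, V3:6, V4:30, V5:23, V6:9.5 → nearest is V3
0 of the 5 points have V2 as nearest.

0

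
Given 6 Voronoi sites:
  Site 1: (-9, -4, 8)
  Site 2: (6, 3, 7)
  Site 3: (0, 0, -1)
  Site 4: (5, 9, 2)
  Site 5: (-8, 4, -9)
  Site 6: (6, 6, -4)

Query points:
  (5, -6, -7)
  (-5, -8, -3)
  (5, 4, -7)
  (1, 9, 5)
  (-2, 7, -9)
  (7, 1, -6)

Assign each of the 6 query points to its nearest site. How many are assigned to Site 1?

(5, -6, -7) — d² to each: Site 1:425, Site 2:278, Site 3:97, Site 4:306, Site 5:273, Site 6:154 → nearest is Site 3
(-5, -8, -3) — d² to each: Site 1:153, Site 2:342, Site 3:93, Site 4:414, Site 5:189, Site 6:318 → nearest is Site 3
(5, 4, -7) — d² to each: Site 1:485, Site 2:198, Site 3:77, Site 4:106, Site 5:173, Site 6:14 → nearest is Site 6
(1, 9, 5) — d² to each: Site 1:278, Site 2:65, Site 3:118, Site 4:25, Site 5:302, Site 6:115 → nearest is Site 4
(-2, 7, -9) — d² to each: Site 1:459, Site 2:336, Site 3:117, Site 4:174, Site 5:45, Site 6:90 → nearest is Site 5
(7, 1, -6) — d² to each: Site 1:477, Site 2:174, Site 3:75, Site 4:132, Site 5:243, Site 6:30 → nearest is Site 6
0 of the 6 points have Site 1 as nearest.

0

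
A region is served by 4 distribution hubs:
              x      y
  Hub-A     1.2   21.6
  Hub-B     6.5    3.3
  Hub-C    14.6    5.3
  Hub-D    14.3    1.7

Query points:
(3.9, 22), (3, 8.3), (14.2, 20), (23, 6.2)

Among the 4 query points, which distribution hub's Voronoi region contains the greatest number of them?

Hub-A

(3.9, 22) — d² to each: Hub-A:7.45, Hub-B:356.45, Hub-C:393.38, Hub-D:520.25 → nearest is Hub-A
(3, 8.3) — d² to each: Hub-A:180.13, Hub-B:37.25, Hub-C:143.56, Hub-D:171.25 → nearest is Hub-B
(14.2, 20) — d² to each: Hub-A:171.56, Hub-B:338.18, Hub-C:216.25, Hub-D:334.9 → nearest is Hub-A
(23, 6.2) — d² to each: Hub-A:712.4, Hub-B:280.66, Hub-C:71.37, Hub-D:95.94 → nearest is Hub-C
Tally — Hub-A:2, Hub-B:1, Hub-C:1. Hub-A captures the most (2).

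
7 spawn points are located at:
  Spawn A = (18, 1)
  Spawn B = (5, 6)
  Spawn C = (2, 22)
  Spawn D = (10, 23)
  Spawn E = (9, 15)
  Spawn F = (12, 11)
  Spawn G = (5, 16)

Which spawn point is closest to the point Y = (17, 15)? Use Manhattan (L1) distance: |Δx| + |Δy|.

d(Y, Spawn A) = 1 + 14 = 15
d(Y, Spawn B) = 12 + 9 = 21
d(Y, Spawn C) = 15 + 7 = 22
d(Y, Spawn D) = 7 + 8 = 15
d(Y, Spawn E) = 8 + 0 = 8
d(Y, Spawn F) = 5 + 4 = 9
d(Y, Spawn G) = 12 + 1 = 13
The smallest is to Spawn E, so Y lies in the Voronoi region of Spawn E.

Spawn E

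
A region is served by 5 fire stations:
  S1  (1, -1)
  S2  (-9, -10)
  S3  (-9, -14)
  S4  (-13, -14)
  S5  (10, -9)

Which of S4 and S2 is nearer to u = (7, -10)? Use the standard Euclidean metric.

S2

Compare squared distances:
|uS4|² = (7−(-13))² + (-10−(-14))² = 400 + 16 = 416
|uS2|² = (7−(-9))² + (-10−(-10))² = 256 + 0 = 256
416 > 256, so S2 is closer.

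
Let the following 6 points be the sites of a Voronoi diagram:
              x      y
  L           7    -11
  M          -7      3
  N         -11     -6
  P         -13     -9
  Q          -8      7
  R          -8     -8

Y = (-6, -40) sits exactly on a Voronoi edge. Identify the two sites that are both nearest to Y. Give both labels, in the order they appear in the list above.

Squared distances from Y to each site:
|YL|² = (-6−7)² + (-40−(-11))² = 169 + 841 = 1010
|YM|² = (-6−(-7))² + (-40−3)² = 1 + 1849 = 1850
|YN|² = (-6−(-11))² + (-40−(-6))² = 25 + 1156 = 1181
|YP|² = (-6−(-13))² + (-40−(-9))² = 49 + 961 = 1010
|YQ|² = (-6−(-8))² + (-40−7)² = 4 + 2209 = 2213
|YR|² = (-6−(-8))² + (-40−(-8))² = 4 + 1024 = 1028
Y is equidistant from L and P (both at squared distance 1010), and every other site is strictly farther — so Y lies on the L–P Voronoi edge.

L and P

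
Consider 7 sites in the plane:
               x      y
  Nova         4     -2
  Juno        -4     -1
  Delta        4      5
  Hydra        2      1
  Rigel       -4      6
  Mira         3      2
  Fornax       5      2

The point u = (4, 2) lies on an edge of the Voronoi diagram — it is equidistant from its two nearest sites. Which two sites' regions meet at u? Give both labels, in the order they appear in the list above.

Squared distances from u to each site:
d²(u, Nova) = (4−4)² + (2−(-2))² = 0 + 16 = 16
d²(u, Juno) = (4−(-4))² + (2−(-1))² = 64 + 9 = 73
d²(u, Delta) = (4−4)² + (2−5)² = 0 + 9 = 9
d²(u, Hydra) = (4−2)² + (2−1)² = 4 + 1 = 5
d²(u, Rigel) = (4−(-4))² + (2−6)² = 64 + 16 = 80
d²(u, Mira) = (4−3)² + (2−2)² = 1 + 0 = 1
d²(u, Fornax) = (4−5)² + (2−2)² = 1 + 0 = 1
u is equidistant from Mira and Fornax (both at squared distance 1), and every other site is strictly farther — so u lies on the Mira–Fornax Voronoi edge.

Mira and Fornax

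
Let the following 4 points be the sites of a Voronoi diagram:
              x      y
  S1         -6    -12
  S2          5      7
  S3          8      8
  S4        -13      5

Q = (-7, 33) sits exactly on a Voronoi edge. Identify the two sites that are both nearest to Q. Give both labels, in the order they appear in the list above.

S2 and S4

Squared distances from Q to each site:
|QS1|² = (-7−(-6))² + (33−(-12))² = 1 + 2025 = 2026
|QS2|² = (-7−5)² + (33−7)² = 144 + 676 = 820
|QS3|² = (-7−8)² + (33−8)² = 225 + 625 = 850
|QS4|² = (-7−(-13))² + (33−5)² = 36 + 784 = 820
Q is equidistant from S2 and S4 (both at squared distance 820), and every other site is strictly farther — so Q lies on the S2–S4 Voronoi edge.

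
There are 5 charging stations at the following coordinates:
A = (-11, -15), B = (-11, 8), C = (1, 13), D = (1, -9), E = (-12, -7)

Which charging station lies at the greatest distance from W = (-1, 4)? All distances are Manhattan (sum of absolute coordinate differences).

d(W,A) = 10 + 19 = 29
d(W,B) = 10 + 4 = 14
d(W,C) = 2 + 9 = 11
d(W,D) = 2 + 13 = 15
d(W,E) = 11 + 11 = 22
The largest is to A.

A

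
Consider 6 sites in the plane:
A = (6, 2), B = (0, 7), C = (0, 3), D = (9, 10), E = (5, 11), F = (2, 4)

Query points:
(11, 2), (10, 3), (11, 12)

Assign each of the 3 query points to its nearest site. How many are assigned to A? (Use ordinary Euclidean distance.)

2

(11, 2) — d² to each: A:25, B:146, C:122, D:68, E:117, F:85 → nearest is A
(10, 3) — d² to each: A:17, B:116, C:100, D:50, E:89, F:65 → nearest is A
(11, 12) — d² to each: A:125, B:146, C:202, D:8, E:37, F:145 → nearest is D
2 of the 3 points have A as nearest.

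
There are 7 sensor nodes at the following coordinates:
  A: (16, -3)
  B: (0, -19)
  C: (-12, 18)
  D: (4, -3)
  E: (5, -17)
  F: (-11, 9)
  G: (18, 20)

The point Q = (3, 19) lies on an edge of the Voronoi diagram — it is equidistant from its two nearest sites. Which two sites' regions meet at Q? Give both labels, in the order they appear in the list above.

Squared distances from Q to each site:
|QA|² = (3−16)² + (19−(-3))² = 169 + 484 = 653
|QB|² = (3−0)² + (19−(-19))² = 9 + 1444 = 1453
|QC|² = (3−(-12))² + (19−18)² = 225 + 1 = 226
|QD|² = (3−4)² + (19−(-3))² = 1 + 484 = 485
|QE|² = (3−5)² + (19−(-17))² = 4 + 1296 = 1300
|QF|² = (3−(-11))² + (19−9)² = 196 + 100 = 296
|QG|² = (3−18)² + (19−20)² = 225 + 1 = 226
Q is equidistant from C and G (both at squared distance 226), and every other site is strictly farther — so Q lies on the C–G Voronoi edge.

C and G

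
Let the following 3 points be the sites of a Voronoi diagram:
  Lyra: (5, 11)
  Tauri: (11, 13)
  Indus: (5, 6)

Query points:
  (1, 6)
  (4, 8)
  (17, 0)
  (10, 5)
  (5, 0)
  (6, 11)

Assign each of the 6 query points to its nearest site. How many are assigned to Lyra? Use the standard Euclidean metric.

(1, 6) — d² to each: Lyra:41, Tauri:149, Indus:16 → nearest is Indus
(4, 8) — d² to each: Lyra:10, Tauri:74, Indus:5 → nearest is Indus
(17, 0) — d² to each: Lyra:265, Tauri:205, Indus:180 → nearest is Indus
(10, 5) — d² to each: Lyra:61, Tauri:65, Indus:26 → nearest is Indus
(5, 0) — d² to each: Lyra:121, Tauri:205, Indus:36 → nearest is Indus
(6, 11) — d² to each: Lyra:1, Tauri:29, Indus:26 → nearest is Lyra
1 of the 6 points has Lyra as nearest.

1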